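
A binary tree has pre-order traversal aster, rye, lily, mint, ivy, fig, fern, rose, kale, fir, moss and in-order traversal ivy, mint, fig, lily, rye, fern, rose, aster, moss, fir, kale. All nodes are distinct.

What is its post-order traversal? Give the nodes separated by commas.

ivy, fig, mint, lily, rose, fern, rye, moss, fir, kale, aster

The first element of pre-order is the root; it splits in-order into left and right subtrees.
Root aster: left subtree has 7 nodes {ivy, mint, fig, lily, rye, fern, rose}, right has 3 {moss, fir, kale}.
  Root rye: left subtree has 4 nodes {ivy, mint, fig, lily}, right has 2 {fern, rose}.
    Root lily: left subtree has 3 nodes {ivy, mint, fig}, right has 0 { }.
      Root mint: left subtree has 1 node {ivy}, right has 1 {fig}.
    Root fern: left subtree has 0 nodes { }, right has 1 {rose}.
  Root kale: left subtree has 2 nodes {moss, fir}, right has 0 { }.
    Root fir: left subtree has 1 node {moss}, right has 0 { }.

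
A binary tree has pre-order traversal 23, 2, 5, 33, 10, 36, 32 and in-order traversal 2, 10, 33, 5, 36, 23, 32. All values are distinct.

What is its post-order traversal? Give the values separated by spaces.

10 33 36 5 2 32 23

The first element of pre-order is the root; it splits in-order into left and right subtrees.
Root 23: left subtree has 5 nodes {2, 10, 33, 5, 36}, right has 1 {32}.
  Root 2: left subtree has 0 nodes { }, right has 4 {10, 33, 5, 36}.
    Root 5: left subtree has 2 nodes {10, 33}, right has 1 {36}.
      Root 33: left subtree has 1 node {10}, right has 0 { }.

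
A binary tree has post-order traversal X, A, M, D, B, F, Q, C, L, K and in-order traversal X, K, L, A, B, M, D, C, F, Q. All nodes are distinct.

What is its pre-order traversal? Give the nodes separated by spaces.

K X L C B A D M Q F

The last element of post-order is the root; it splits in-order into left and right subtrees.
Root K: left subtree has 1 node {X}, right has 8 {L, A, B, M, D, C, F, Q}.
  Root L: left subtree has 0 nodes { }, right has 7 {A, B, M, D, C, F, Q}.
    Root C: left subtree has 4 nodes {A, B, M, D}, right has 2 {F, Q}.
      Root B: left subtree has 1 node {A}, right has 2 {M, D}.
        Root D: left subtree has 1 node {M}, right has 0 { }.
      Root Q: left subtree has 1 node {F}, right has 0 { }.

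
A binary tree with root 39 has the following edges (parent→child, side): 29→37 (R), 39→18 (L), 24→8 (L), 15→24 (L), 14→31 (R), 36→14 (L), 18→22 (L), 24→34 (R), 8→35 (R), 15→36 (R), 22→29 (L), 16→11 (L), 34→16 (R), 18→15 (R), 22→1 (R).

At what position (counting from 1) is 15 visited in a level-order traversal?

4

Level-order visits nodes level by level from the root, left to right within each level.
Level 0: 39
Level 1: 18
Level 2: 22, 15
Level 3: 29, 1, 24, 36
Level 4: 37, 8, 34, 14
Level 5: 35, 16, 31
Level 6: 11
Full level-order sequence: 39, 18, 22, 15, 29, 1, 24, 36, 37, 8, 34, 14, 35, 16, 31, 11.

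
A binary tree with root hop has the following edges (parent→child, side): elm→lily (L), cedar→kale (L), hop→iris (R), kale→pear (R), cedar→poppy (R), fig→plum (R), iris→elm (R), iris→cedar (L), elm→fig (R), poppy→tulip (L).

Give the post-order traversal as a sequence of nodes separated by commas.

Post-order visits the left subtree, then the right subtree, then the node.
At hop: no left child.
At hop: go right to iris.
  At iris: go left to cedar.
    At cedar: go left to kale.
      At kale: no left child.
      At kale: go right to pear.
        pear is a leaf — visit pear.
      Visit kale.
    At cedar: go right to poppy.
      At poppy: go left to tulip.
        tulip is a leaf — visit tulip.
      At poppy: no right child.
      Visit poppy.
    Visit cedar.
  At iris: go right to elm.
    At elm: go left to lily.
      lily is a leaf — visit lily.
    At elm: go right to fig.
      At fig: no left child.
      At fig: go right to plum.
        plum is a leaf — visit plum.
      Visit fig.
    Visit elm.
  Visit iris.
Visit hop.

pear, kale, tulip, poppy, cedar, lily, plum, fig, elm, iris, hop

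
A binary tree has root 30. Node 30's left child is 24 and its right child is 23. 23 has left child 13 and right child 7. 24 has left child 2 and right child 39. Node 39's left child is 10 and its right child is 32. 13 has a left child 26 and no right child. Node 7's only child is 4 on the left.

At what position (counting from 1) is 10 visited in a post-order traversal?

2

Post-order visits the left subtree, then the right subtree, then the node.
At 30: go left to 24.
  At 24: go left to 2.
    2 is a leaf — visit 2.
  At 24: go right to 39.
    At 39: go left to 10.
      10 is a leaf — visit 10.
    At 39: go right to 32.
      32 is a leaf — visit 32.
    Visit 39.
  Visit 24.
At 30: go right to 23.
  At 23: go left to 13.
    At 13: go left to 26.
      26 is a leaf — visit 26.
    At 13: no right child.
    Visit 13.
  At 23: go right to 7.
    At 7: go left to 4.
      4 is a leaf — visit 4.
    At 7: no right child.
    Visit 7.
  Visit 23.
Visit 30.
Full post-order sequence: 2, 10, 32, 39, 24, 26, 13, 4, 7, 23, 30.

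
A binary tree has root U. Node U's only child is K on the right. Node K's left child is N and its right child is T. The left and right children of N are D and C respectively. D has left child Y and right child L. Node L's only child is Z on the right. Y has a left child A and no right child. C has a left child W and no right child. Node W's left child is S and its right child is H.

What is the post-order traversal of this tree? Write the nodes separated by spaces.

Post-order visits the left subtree, then the right subtree, then the node.
At U: no left child.
At U: go right to K.
  At K: go left to N.
    At N: go left to D.
      At D: go left to Y.
        At Y: go left to A.
          A is a leaf — visit A.
        At Y: no right child.
        Visit Y.
      At D: go right to L.
        At L: no left child.
        At L: go right to Z.
          Z is a leaf — visit Z.
        Visit L.
      Visit D.
    At N: go right to C.
      At C: go left to W.
        At W: go left to S.
          S is a leaf — visit S.
        At W: go right to H.
          H is a leaf — visit H.
        Visit W.
      At C: no right child.
      Visit C.
    Visit N.
  At K: go right to T.
    T is a leaf — visit T.
  Visit K.
Visit U.

A Y Z L D S H W C N T K U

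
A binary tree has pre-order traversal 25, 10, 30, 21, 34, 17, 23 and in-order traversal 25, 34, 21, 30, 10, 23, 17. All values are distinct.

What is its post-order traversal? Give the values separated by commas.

34, 21, 30, 23, 17, 10, 25

The first element of pre-order is the root; it splits in-order into left and right subtrees.
Root 25: left subtree has 0 nodes { }, right has 6 {34, 21, 30, 10, 23, 17}.
  Root 10: left subtree has 3 nodes {34, 21, 30}, right has 2 {23, 17}.
    Root 30: left subtree has 2 nodes {34, 21}, right has 0 { }.
      Root 21: left subtree has 1 node {34}, right has 0 { }.
    Root 17: left subtree has 1 node {23}, right has 0 { }.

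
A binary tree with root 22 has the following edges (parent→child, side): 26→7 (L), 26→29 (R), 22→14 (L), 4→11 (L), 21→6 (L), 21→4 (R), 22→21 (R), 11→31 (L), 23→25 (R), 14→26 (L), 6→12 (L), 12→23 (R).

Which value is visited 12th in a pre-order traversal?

11

Pre-order visits the node, then its left subtree, then its right subtree.
Visit 22.
At 22: go left to 14.
  Visit 14.
  At 14: go left to 26.
    Visit 26.
    At 26: go left to 7.
      7 is a leaf — visit 7.
    At 26: go right to 29.
      29 is a leaf — visit 29.
  At 14: no right child.
At 22: go right to 21.
  Visit 21.
  At 21: go left to 6.
    Visit 6.
    At 6: go left to 12.
      Visit 12.
      At 12: no left child.
      At 12: go right to 23.
        Visit 23.
        At 23: no left child.
        At 23: go right to 25.
          25 is a leaf — visit 25.
    At 6: no right child.
  At 21: go right to 4.
    Visit 4.
    At 4: go left to 11.
      Visit 11.
      At 11: go left to 31.
        31 is a leaf — visit 31.
      At 11: no right child.
    At 4: no right child.
Full pre-order sequence: 22, 14, 26, 7, 29, 21, 6, 12, 23, 25, 4, 11, 31.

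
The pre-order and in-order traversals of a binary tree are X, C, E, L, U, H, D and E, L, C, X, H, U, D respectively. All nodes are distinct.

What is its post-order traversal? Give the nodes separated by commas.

The first element of pre-order is the root; it splits in-order into left and right subtrees.
Root X: left subtree has 3 nodes {E, L, C}, right has 3 {H, U, D}.
  Root C: left subtree has 2 nodes {E, L}, right has 0 { }.
    Root E: left subtree has 0 nodes { }, right has 1 {L}.
  Root U: left subtree has 1 node {H}, right has 1 {D}.

L, E, C, H, D, U, X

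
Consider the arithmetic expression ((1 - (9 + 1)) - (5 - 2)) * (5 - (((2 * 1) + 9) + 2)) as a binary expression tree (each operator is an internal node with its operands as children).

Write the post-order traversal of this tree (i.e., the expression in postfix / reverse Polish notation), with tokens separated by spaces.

1 9 1 + - 5 2 - - 5 2 1 * 9 + 2 + - *

Post-order on an expression tree gives postfix notation: for each operator, emit left operand, right operand, then the operator.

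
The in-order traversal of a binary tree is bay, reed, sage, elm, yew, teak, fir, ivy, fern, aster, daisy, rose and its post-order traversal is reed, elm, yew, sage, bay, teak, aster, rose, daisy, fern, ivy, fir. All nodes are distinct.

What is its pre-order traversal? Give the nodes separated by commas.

fir, teak, bay, sage, reed, yew, elm, ivy, fern, daisy, aster, rose

The last element of post-order is the root; it splits in-order into left and right subtrees.
Root fir: left subtree has 6 nodes {bay, reed, sage, elm, yew, teak}, right has 5 {ivy, fern, aster, daisy, rose}.
  Root teak: left subtree has 5 nodes {bay, reed, sage, elm, yew}, right has 0 { }.
    Root bay: left subtree has 0 nodes { }, right has 4 {reed, sage, elm, yew}.
      Root sage: left subtree has 1 node {reed}, right has 2 {elm, yew}.
        Root yew: left subtree has 1 node {elm}, right has 0 { }.
  Root ivy: left subtree has 0 nodes { }, right has 4 {fern, aster, daisy, rose}.
    Root fern: left subtree has 0 nodes { }, right has 3 {aster, daisy, rose}.
      Root daisy: left subtree has 1 node {aster}, right has 1 {rose}.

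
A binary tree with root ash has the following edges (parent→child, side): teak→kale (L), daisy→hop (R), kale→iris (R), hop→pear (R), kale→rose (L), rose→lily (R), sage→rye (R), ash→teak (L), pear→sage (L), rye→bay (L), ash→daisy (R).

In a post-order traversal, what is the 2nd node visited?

rose

Post-order visits the left subtree, then the right subtree, then the node.
At ash: go left to teak.
  At teak: go left to kale.
    At kale: go left to rose.
      At rose: no left child.
      At rose: go right to lily.
        lily is a leaf — visit lily.
      Visit rose.
    At kale: go right to iris.
      iris is a leaf — visit iris.
    Visit kale.
  At teak: no right child.
  Visit teak.
At ash: go right to daisy.
  At daisy: no left child.
  At daisy: go right to hop.
    At hop: no left child.
    At hop: go right to pear.
      At pear: go left to sage.
        At sage: no left child.
        At sage: go right to rye.
          At rye: go left to bay.
            bay is a leaf — visit bay.
          At rye: no right child.
          Visit rye.
        Visit sage.
      At pear: no right child.
      Visit pear.
    Visit hop.
  Visit daisy.
Visit ash.
Full post-order sequence: lily, rose, iris, kale, teak, bay, rye, sage, pear, hop, daisy, ash.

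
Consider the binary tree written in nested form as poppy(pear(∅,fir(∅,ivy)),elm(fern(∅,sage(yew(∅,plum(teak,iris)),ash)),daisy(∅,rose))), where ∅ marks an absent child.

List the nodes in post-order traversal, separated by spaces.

Post-order visits the left subtree, then the right subtree, then the node.
At poppy: go left to pear.
  At pear: no left child.
  At pear: go right to fir.
    At fir: no left child.
    At fir: go right to ivy.
      ivy is a leaf — visit ivy.
    Visit fir.
  Visit pear.
At poppy: go right to elm.
  At elm: go left to fern.
    At fern: no left child.
    At fern: go right to sage.
      At sage: go left to yew.
        At yew: no left child.
        At yew: go right to plum.
          At plum: go left to teak.
            teak is a leaf — visit teak.
          At plum: go right to iris.
            iris is a leaf — visit iris.
          Visit plum.
        Visit yew.
      At sage: go right to ash.
        ash is a leaf — visit ash.
      Visit sage.
    Visit fern.
  At elm: go right to daisy.
    At daisy: no left child.
    At daisy: go right to rose.
      rose is a leaf — visit rose.
    Visit daisy.
  Visit elm.
Visit poppy.

ivy fir pear teak iris plum yew ash sage fern rose daisy elm poppy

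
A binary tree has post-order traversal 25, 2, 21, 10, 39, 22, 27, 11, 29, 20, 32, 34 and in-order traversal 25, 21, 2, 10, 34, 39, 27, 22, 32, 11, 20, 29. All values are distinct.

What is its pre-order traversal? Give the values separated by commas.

The last element of post-order is the root; it splits in-order into left and right subtrees.
Root 34: left subtree has 4 nodes {25, 21, 2, 10}, right has 7 {39, 27, 22, 32, 11, 20, 29}.
  Root 10: left subtree has 3 nodes {25, 21, 2}, right has 0 { }.
    Root 21: left subtree has 1 node {25}, right has 1 {2}.
  Root 32: left subtree has 3 nodes {39, 27, 22}, right has 3 {11, 20, 29}.
    Root 27: left subtree has 1 node {39}, right has 1 {22}.
    Root 20: left subtree has 1 node {11}, right has 1 {29}.

34, 10, 21, 25, 2, 32, 27, 39, 22, 20, 11, 29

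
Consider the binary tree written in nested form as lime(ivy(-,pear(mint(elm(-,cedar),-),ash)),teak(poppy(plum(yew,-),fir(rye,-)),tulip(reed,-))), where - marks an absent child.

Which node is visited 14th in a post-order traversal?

Post-order visits the left subtree, then the right subtree, then the node.
At lime: go left to ivy.
  At ivy: no left child.
  At ivy: go right to pear.
    At pear: go left to mint.
      At mint: go left to elm.
        At elm: no left child.
        At elm: go right to cedar.
          cedar is a leaf — visit cedar.
        Visit elm.
      At mint: no right child.
      Visit mint.
    At pear: go right to ash.
      ash is a leaf — visit ash.
    Visit pear.
  Visit ivy.
At lime: go right to teak.
  At teak: go left to poppy.
    At poppy: go left to plum.
      At plum: go left to yew.
        yew is a leaf — visit yew.
      At plum: no right child.
      Visit plum.
    At poppy: go right to fir.
      At fir: go left to rye.
        rye is a leaf — visit rye.
      At fir: no right child.
      Visit fir.
    Visit poppy.
  At teak: go right to tulip.
    At tulip: go left to reed.
      reed is a leaf — visit reed.
    At tulip: no right child.
    Visit tulip.
  Visit teak.
Visit lime.
Full post-order sequence: cedar, elm, mint, ash, pear, ivy, yew, plum, rye, fir, poppy, reed, tulip, teak, lime.

teak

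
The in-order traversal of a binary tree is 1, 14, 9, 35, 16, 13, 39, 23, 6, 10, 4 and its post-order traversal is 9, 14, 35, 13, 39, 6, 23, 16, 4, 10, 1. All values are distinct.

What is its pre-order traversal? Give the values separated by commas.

1, 10, 16, 35, 14, 9, 23, 39, 13, 6, 4

The last element of post-order is the root; it splits in-order into left and right subtrees.
Root 1: left subtree has 0 nodes { }, right has 10 {14, 9, 35, 16, 13, 39, 23, 6, 10, 4}.
  Root 10: left subtree has 8 nodes {14, 9, 35, 16, 13, 39, 23, 6}, right has 1 {4}.
    Root 16: left subtree has 3 nodes {14, 9, 35}, right has 4 {13, 39, 23, 6}.
      Root 35: left subtree has 2 nodes {14, 9}, right has 0 { }.
        Root 14: left subtree has 0 nodes { }, right has 1 {9}.
      Root 23: left subtree has 2 nodes {13, 39}, right has 1 {6}.
        Root 39: left subtree has 1 node {13}, right has 0 { }.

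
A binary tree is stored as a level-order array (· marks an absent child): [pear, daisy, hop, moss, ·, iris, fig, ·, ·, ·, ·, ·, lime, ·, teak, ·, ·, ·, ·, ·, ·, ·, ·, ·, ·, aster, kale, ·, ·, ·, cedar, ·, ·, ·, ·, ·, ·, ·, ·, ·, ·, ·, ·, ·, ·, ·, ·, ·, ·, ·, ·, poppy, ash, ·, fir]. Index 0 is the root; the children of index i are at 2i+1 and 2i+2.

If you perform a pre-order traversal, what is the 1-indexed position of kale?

Pre-order visits the node, then its left subtree, then its right subtree.
Visit pear.
At pear: go left to daisy.
  Visit daisy.
  At daisy: go left to moss.
    moss is a leaf — visit moss.
  At daisy: no right child.
At pear: go right to hop.
  Visit hop.
  At hop: go left to iris.
    Visit iris.
    At iris: no left child.
    At iris: go right to lime.
      Visit lime.
      At lime: go left to aster.
        Visit aster.
        At aster: go left to poppy.
          poppy is a leaf — visit poppy.
        At aster: go right to ash.
          ash is a leaf — visit ash.
      At lime: go right to kale.
        Visit kale.
        At kale: no left child.
        At kale: go right to fir.
          fir is a leaf — visit fir.
  At hop: go right to fig.
    Visit fig.
    At fig: no left child.
    At fig: go right to teak.
      Visit teak.
      At teak: no left child.
      At teak: go right to cedar.
        cedar is a leaf — visit cedar.
Full pre-order sequence: pear, daisy, moss, hop, iris, lime, aster, poppy, ash, kale, fir, fig, teak, cedar.

10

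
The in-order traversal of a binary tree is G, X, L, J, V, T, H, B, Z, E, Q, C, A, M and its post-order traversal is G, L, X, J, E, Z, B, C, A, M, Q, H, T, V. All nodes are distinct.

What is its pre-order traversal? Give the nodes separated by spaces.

The last element of post-order is the root; it splits in-order into left and right subtrees.
Root V: left subtree has 4 nodes {G, X, L, J}, right has 9 {T, H, B, Z, E, Q, C, A, M}.
  Root J: left subtree has 3 nodes {G, X, L}, right has 0 { }.
    Root X: left subtree has 1 node {G}, right has 1 {L}.
  Root T: left subtree has 0 nodes { }, right has 8 {H, B, Z, E, Q, C, A, M}.
    Root H: left subtree has 0 nodes { }, right has 7 {B, Z, E, Q, C, A, M}.
      Root Q: left subtree has 3 nodes {B, Z, E}, right has 3 {C, A, M}.
        Root B: left subtree has 0 nodes { }, right has 2 {Z, E}.
          Root Z: left subtree has 0 nodes { }, right has 1 {E}.
        Root M: left subtree has 2 nodes {C, A}, right has 0 { }.
          Root A: left subtree has 1 node {C}, right has 0 { }.

V J X G L T H Q B Z E M A C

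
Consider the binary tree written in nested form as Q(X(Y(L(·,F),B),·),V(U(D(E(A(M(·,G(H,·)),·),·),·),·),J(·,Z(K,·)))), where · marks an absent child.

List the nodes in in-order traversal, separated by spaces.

In-order visits the left subtree, then the node, then the right subtree.
At Q: go left to X.
  At X: go left to Y.
    At Y: go left to L.
      At L: no left child.
      Visit L.
      At L: go right to F.
        F is a leaf — visit F.
    Visit Y.
    At Y: go right to B.
      B is a leaf — visit B.
  Visit X.
  At X: no right child.
Visit Q.
At Q: go right to V.
  At V: go left to U.
    At U: go left to D.
      At D: go left to E.
        At E: go left to A.
          At A: go left to M.
            At M: no left child.
            Visit M.
            At M: go right to G.
              At G: go left to H.
                H is a leaf — visit H.
              Visit G.
              At G: no right child.
          Visit A.
          At A: no right child.
        Visit E.
        At E: no right child.
      Visit D.
      At D: no right child.
    Visit U.
    At U: no right child.
  Visit V.
  At V: go right to J.
    At J: no left child.
    Visit J.
    At J: go right to Z.
      At Z: go left to K.
        K is a leaf — visit K.
      Visit Z.
      At Z: no right child.

L F Y B X Q M H G A E D U V J K Z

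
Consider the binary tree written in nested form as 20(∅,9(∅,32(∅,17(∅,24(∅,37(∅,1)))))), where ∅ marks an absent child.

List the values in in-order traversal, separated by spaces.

In-order visits the left subtree, then the node, then the right subtree.
At 20: no left child.
Visit 20.
At 20: go right to 9.
  At 9: no left child.
  Visit 9.
  At 9: go right to 32.
    At 32: no left child.
    Visit 32.
    At 32: go right to 17.
      At 17: no left child.
      Visit 17.
      At 17: go right to 24.
        At 24: no left child.
        Visit 24.
        At 24: go right to 37.
          At 37: no left child.
          Visit 37.
          At 37: go right to 1.
            1 is a leaf — visit 1.

20 9 32 17 24 37 1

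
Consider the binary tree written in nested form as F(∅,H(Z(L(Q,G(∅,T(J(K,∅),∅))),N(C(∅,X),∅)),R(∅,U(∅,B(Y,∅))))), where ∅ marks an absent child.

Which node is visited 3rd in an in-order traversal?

L

In-order visits the left subtree, then the node, then the right subtree.
At F: no left child.
Visit F.
At F: go right to H.
  At H: go left to Z.
    At Z: go left to L.
      At L: go left to Q.
        Q is a leaf — visit Q.
      Visit L.
      At L: go right to G.
        At G: no left child.
        Visit G.
        At G: go right to T.
          At T: go left to J.
            At J: go left to K.
              K is a leaf — visit K.
            Visit J.
            At J: no right child.
          Visit T.
          At T: no right child.
    Visit Z.
    At Z: go right to N.
      At N: go left to C.
        At C: no left child.
        Visit C.
        At C: go right to X.
          X is a leaf — visit X.
      Visit N.
      At N: no right child.
  Visit H.
  At H: go right to R.
    At R: no left child.
    Visit R.
    At R: go right to U.
      At U: no left child.
      Visit U.
      At U: go right to B.
        At B: go left to Y.
          Y is a leaf — visit Y.
        Visit B.
        At B: no right child.
Full in-order sequence: F, Q, L, G, K, J, T, Z, C, X, N, H, R, U, Y, B.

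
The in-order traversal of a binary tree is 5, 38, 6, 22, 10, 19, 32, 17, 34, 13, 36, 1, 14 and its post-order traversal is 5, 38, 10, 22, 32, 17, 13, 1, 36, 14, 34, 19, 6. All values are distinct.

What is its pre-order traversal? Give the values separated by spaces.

6 38 5 19 22 10 34 17 32 14 36 13 1

The last element of post-order is the root; it splits in-order into left and right subtrees.
Root 6: left subtree has 2 nodes {5, 38}, right has 10 {22, 10, 19, 32, 17, 34, 13, 36, 1, 14}.
  Root 38: left subtree has 1 node {5}, right has 0 { }.
  Root 19: left subtree has 2 nodes {22, 10}, right has 7 {32, 17, 34, 13, 36, 1, 14}.
    Root 22: left subtree has 0 nodes { }, right has 1 {10}.
    Root 34: left subtree has 2 nodes {32, 17}, right has 4 {13, 36, 1, 14}.
      Root 17: left subtree has 1 node {32}, right has 0 { }.
      Root 14: left subtree has 3 nodes {13, 36, 1}, right has 0 { }.
        Root 36: left subtree has 1 node {13}, right has 1 {1}.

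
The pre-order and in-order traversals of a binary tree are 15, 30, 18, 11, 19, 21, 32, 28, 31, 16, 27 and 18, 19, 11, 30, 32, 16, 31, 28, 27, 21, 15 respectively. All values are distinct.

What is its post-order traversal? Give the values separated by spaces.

The first element of pre-order is the root; it splits in-order into left and right subtrees.
Root 15: left subtree has 10 nodes {18, 19, 11, 30, 32, 16, 31, 28, 27, 21}, right has 0 { }.
  Root 30: left subtree has 3 nodes {18, 19, 11}, right has 6 {32, 16, 31, 28, 27, 21}.
    Root 18: left subtree has 0 nodes { }, right has 2 {19, 11}.
      Root 11: left subtree has 1 node {19}, right has 0 { }.
    Root 21: left subtree has 5 nodes {32, 16, 31, 28, 27}, right has 0 { }.
      Root 32: left subtree has 0 nodes { }, right has 4 {16, 31, 28, 27}.
        Root 28: left subtree has 2 nodes {16, 31}, right has 1 {27}.
          Root 31: left subtree has 1 node {16}, right has 0 { }.

19 11 18 16 31 27 28 32 21 30 15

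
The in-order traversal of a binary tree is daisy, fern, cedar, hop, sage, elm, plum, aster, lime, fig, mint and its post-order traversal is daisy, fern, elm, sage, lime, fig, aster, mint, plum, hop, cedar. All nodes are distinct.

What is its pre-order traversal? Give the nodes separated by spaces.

The last element of post-order is the root; it splits in-order into left and right subtrees.
Root cedar: left subtree has 2 nodes {daisy, fern}, right has 8 {hop, sage, elm, plum, aster, lime, fig, mint}.
  Root fern: left subtree has 1 node {daisy}, right has 0 { }.
  Root hop: left subtree has 0 nodes { }, right has 7 {sage, elm, plum, aster, lime, fig, mint}.
    Root plum: left subtree has 2 nodes {sage, elm}, right has 4 {aster, lime, fig, mint}.
      Root sage: left subtree has 0 nodes { }, right has 1 {elm}.
      Root mint: left subtree has 3 nodes {aster, lime, fig}, right has 0 { }.
        Root aster: left subtree has 0 nodes { }, right has 2 {lime, fig}.
          Root fig: left subtree has 1 node {lime}, right has 0 { }.

cedar fern daisy hop plum sage elm mint aster fig lime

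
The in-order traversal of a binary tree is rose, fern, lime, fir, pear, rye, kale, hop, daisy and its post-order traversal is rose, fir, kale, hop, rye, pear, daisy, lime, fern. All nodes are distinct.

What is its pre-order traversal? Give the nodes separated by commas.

The last element of post-order is the root; it splits in-order into left and right subtrees.
Root fern: left subtree has 1 node {rose}, right has 7 {lime, fir, pear, rye, kale, hop, daisy}.
  Root lime: left subtree has 0 nodes { }, right has 6 {fir, pear, rye, kale, hop, daisy}.
    Root daisy: left subtree has 5 nodes {fir, pear, rye, kale, hop}, right has 0 { }.
      Root pear: left subtree has 1 node {fir}, right has 3 {rye, kale, hop}.
        Root rye: left subtree has 0 nodes { }, right has 2 {kale, hop}.
          Root hop: left subtree has 1 node {kale}, right has 0 { }.

fern, rose, lime, daisy, pear, fir, rye, hop, kale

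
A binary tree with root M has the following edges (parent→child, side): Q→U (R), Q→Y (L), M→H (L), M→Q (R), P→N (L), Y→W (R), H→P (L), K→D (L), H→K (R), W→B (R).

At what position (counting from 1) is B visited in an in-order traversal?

9

In-order visits the left subtree, then the node, then the right subtree.
At M: go left to H.
  At H: go left to P.
    At P: go left to N.
      N is a leaf — visit N.
    Visit P.
    At P: no right child.
  Visit H.
  At H: go right to K.
    At K: go left to D.
      D is a leaf — visit D.
    Visit K.
    At K: no right child.
Visit M.
At M: go right to Q.
  At Q: go left to Y.
    At Y: no left child.
    Visit Y.
    At Y: go right to W.
      At W: no left child.
      Visit W.
      At W: go right to B.
        B is a leaf — visit B.
  Visit Q.
  At Q: go right to U.
    U is a leaf — visit U.
Full in-order sequence: N, P, H, D, K, M, Y, W, B, Q, U.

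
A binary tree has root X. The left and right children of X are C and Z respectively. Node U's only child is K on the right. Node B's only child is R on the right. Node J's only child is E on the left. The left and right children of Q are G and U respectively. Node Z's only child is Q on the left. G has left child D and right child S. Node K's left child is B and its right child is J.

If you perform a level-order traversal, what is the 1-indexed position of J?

11

Level-order visits nodes level by level from the root, left to right within each level.
Level 0: X
Level 1: C, Z
Level 2: Q
Level 3: G, U
Level 4: D, S, K
Level 5: B, J
Level 6: R, E
Full level-order sequence: X, C, Z, Q, G, U, D, S, K, B, J, R, E.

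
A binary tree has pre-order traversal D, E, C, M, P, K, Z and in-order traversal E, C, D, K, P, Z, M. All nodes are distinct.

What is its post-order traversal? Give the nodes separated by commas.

C, E, K, Z, P, M, D

The first element of pre-order is the root; it splits in-order into left and right subtrees.
Root D: left subtree has 2 nodes {E, C}, right has 4 {K, P, Z, M}.
  Root E: left subtree has 0 nodes { }, right has 1 {C}.
  Root M: left subtree has 3 nodes {K, P, Z}, right has 0 { }.
    Root P: left subtree has 1 node {K}, right has 1 {Z}.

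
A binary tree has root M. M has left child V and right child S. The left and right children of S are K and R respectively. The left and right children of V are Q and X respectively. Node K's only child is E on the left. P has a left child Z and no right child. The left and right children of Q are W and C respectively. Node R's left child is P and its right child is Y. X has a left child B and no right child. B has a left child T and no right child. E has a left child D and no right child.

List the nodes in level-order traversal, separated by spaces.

Level-order visits nodes level by level from the root, left to right within each level.
Level 0: M
Level 1: V, S
Level 2: Q, X, K, R
Level 3: W, C, B, E, P, Y
Level 4: T, D, Z

M V S Q X K R W C B E P Y T D Z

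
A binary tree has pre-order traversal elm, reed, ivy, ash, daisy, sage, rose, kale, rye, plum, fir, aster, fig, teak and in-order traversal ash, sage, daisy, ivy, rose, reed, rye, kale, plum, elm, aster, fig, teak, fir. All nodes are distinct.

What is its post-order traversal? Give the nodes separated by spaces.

The first element of pre-order is the root; it splits in-order into left and right subtrees.
Root elm: left subtree has 9 nodes {ash, sage, daisy, ivy, rose, reed, rye, kale, plum}, right has 4 {aster, fig, teak, fir}.
  Root reed: left subtree has 5 nodes {ash, sage, daisy, ivy, rose}, right has 3 {rye, kale, plum}.
    Root ivy: left subtree has 3 nodes {ash, sage, daisy}, right has 1 {rose}.
      Root ash: left subtree has 0 nodes { }, right has 2 {sage, daisy}.
        Root daisy: left subtree has 1 node {sage}, right has 0 { }.
    Root kale: left subtree has 1 node {rye}, right has 1 {plum}.
  Root fir: left subtree has 3 nodes {aster, fig, teak}, right has 0 { }.
    Root aster: left subtree has 0 nodes { }, right has 2 {fig, teak}.
      Root fig: left subtree has 0 nodes { }, right has 1 {teak}.

sage daisy ash rose ivy rye plum kale reed teak fig aster fir elm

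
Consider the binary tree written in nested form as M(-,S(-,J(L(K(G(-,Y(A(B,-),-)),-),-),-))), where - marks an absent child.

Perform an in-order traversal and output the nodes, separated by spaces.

In-order visits the left subtree, then the node, then the right subtree.
At M: no left child.
Visit M.
At M: go right to S.
  At S: no left child.
  Visit S.
  At S: go right to J.
    At J: go left to L.
      At L: go left to K.
        At K: go left to G.
          At G: no left child.
          Visit G.
          At G: go right to Y.
            At Y: go left to A.
              At A: go left to B.
                B is a leaf — visit B.
              Visit A.
              At A: no right child.
            Visit Y.
            At Y: no right child.
        Visit K.
        At K: no right child.
      Visit L.
      At L: no right child.
    Visit J.
    At J: no right child.

M S G B A Y K L J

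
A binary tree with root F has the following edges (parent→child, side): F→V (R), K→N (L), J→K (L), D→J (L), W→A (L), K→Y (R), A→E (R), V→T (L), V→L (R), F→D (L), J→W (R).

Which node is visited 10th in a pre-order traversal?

Pre-order visits the node, then its left subtree, then its right subtree.
Visit F.
At F: go left to D.
  Visit D.
  At D: go left to J.
    Visit J.
    At J: go left to K.
      Visit K.
      At K: go left to N.
        N is a leaf — visit N.
      At K: go right to Y.
        Y is a leaf — visit Y.
    At J: go right to W.
      Visit W.
      At W: go left to A.
        Visit A.
        At A: no left child.
        At A: go right to E.
          E is a leaf — visit E.
      At W: no right child.
  At D: no right child.
At F: go right to V.
  Visit V.
  At V: go left to T.
    T is a leaf — visit T.
  At V: go right to L.
    L is a leaf — visit L.
Full pre-order sequence: F, D, J, K, N, Y, W, A, E, V, T, L.

V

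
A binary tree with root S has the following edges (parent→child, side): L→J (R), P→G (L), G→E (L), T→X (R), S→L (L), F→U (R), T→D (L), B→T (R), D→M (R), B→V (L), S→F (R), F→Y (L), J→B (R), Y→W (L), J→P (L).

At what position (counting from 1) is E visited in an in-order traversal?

2

In-order visits the left subtree, then the node, then the right subtree.
At S: go left to L.
  At L: no left child.
  Visit L.
  At L: go right to J.
    At J: go left to P.
      At P: go left to G.
        At G: go left to E.
          E is a leaf — visit E.
        Visit G.
        At G: no right child.
      Visit P.
      At P: no right child.
    Visit J.
    At J: go right to B.
      At B: go left to V.
        V is a leaf — visit V.
      Visit B.
      At B: go right to T.
        At T: go left to D.
          At D: no left child.
          Visit D.
          At D: go right to M.
            M is a leaf — visit M.
        Visit T.
        At T: go right to X.
          X is a leaf — visit X.
Visit S.
At S: go right to F.
  At F: go left to Y.
    At Y: go left to W.
      W is a leaf — visit W.
    Visit Y.
    At Y: no right child.
  Visit F.
  At F: go right to U.
    U is a leaf — visit U.
Full in-order sequence: L, E, G, P, J, V, B, D, M, T, X, S, W, Y, F, U.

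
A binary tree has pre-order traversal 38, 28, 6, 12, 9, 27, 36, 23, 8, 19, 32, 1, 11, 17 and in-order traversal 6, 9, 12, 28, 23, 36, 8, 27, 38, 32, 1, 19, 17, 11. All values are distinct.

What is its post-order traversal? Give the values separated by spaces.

The first element of pre-order is the root; it splits in-order into left and right subtrees.
Root 38: left subtree has 8 nodes {6, 9, 12, 28, 23, 36, 8, 27}, right has 5 {32, 1, 19, 17, 11}.
  Root 28: left subtree has 3 nodes {6, 9, 12}, right has 4 {23, 36, 8, 27}.
    Root 6: left subtree has 0 nodes { }, right has 2 {9, 12}.
      Root 12: left subtree has 1 node {9}, right has 0 { }.
    Root 27: left subtree has 3 nodes {23, 36, 8}, right has 0 { }.
      Root 36: left subtree has 1 node {23}, right has 1 {8}.
  Root 19: left subtree has 2 nodes {32, 1}, right has 2 {17, 11}.
    Root 32: left subtree has 0 nodes { }, right has 1 {1}.
    Root 11: left subtree has 1 node {17}, right has 0 { }.

9 12 6 23 8 36 27 28 1 32 17 11 19 38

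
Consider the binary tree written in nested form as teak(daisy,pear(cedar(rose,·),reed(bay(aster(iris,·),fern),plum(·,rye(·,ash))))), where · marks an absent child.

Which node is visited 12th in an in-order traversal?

rye

In-order visits the left subtree, then the node, then the right subtree.
At teak: go left to daisy.
  daisy is a leaf — visit daisy.
Visit teak.
At teak: go right to pear.
  At pear: go left to cedar.
    At cedar: go left to rose.
      rose is a leaf — visit rose.
    Visit cedar.
    At cedar: no right child.
  Visit pear.
  At pear: go right to reed.
    At reed: go left to bay.
      At bay: go left to aster.
        At aster: go left to iris.
          iris is a leaf — visit iris.
        Visit aster.
        At aster: no right child.
      Visit bay.
      At bay: go right to fern.
        fern is a leaf — visit fern.
    Visit reed.
    At reed: go right to plum.
      At plum: no left child.
      Visit plum.
      At plum: go right to rye.
        At rye: no left child.
        Visit rye.
        At rye: go right to ash.
          ash is a leaf — visit ash.
Full in-order sequence: daisy, teak, rose, cedar, pear, iris, aster, bay, fern, reed, plum, rye, ash.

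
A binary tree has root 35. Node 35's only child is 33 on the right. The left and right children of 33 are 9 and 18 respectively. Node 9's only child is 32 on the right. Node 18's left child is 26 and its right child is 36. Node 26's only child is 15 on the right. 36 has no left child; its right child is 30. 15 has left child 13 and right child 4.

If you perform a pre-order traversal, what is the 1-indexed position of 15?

Pre-order visits the node, then its left subtree, then its right subtree.
Visit 35.
At 35: no left child.
At 35: go right to 33.
  Visit 33.
  At 33: go left to 9.
    Visit 9.
    At 9: no left child.
    At 9: go right to 32.
      32 is a leaf — visit 32.
  At 33: go right to 18.
    Visit 18.
    At 18: go left to 26.
      Visit 26.
      At 26: no left child.
      At 26: go right to 15.
        Visit 15.
        At 15: go left to 13.
          13 is a leaf — visit 13.
        At 15: go right to 4.
          4 is a leaf — visit 4.
    At 18: go right to 36.
      Visit 36.
      At 36: no left child.
      At 36: go right to 30.
        30 is a leaf — visit 30.
Full pre-order sequence: 35, 33, 9, 32, 18, 26, 15, 13, 4, 36, 30.

7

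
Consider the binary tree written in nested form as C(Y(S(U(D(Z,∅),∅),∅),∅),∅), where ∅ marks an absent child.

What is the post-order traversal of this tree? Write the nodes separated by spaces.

Z D U S Y C

Post-order visits the left subtree, then the right subtree, then the node.
At C: go left to Y.
  At Y: go left to S.
    At S: go left to U.
      At U: go left to D.
        At D: go left to Z.
          Z is a leaf — visit Z.
        At D: no right child.
        Visit D.
      At U: no right child.
      Visit U.
    At S: no right child.
    Visit S.
  At Y: no right child.
  Visit Y.
At C: no right child.
Visit C.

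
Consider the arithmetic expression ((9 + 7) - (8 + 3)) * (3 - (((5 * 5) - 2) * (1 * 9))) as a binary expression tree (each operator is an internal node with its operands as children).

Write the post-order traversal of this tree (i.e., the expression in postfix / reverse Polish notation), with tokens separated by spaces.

9 7 + 8 3 + - 3 5 5 * 2 - 1 9 * * - *

Post-order on an expression tree gives postfix notation: for each operator, emit left operand, right operand, then the operator.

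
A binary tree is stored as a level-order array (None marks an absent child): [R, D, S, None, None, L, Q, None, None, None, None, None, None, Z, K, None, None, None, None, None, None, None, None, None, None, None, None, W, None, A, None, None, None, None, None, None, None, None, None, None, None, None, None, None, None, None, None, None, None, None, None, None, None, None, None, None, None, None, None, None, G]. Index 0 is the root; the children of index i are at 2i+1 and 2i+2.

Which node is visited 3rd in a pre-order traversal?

S

Pre-order visits the node, then its left subtree, then its right subtree.
Visit R.
At R: go left to D.
  D is a leaf — visit D.
At R: go right to S.
  Visit S.
  At S: go left to L.
    L is a leaf — visit L.
  At S: go right to Q.
    Visit Q.
    At Q: go left to Z.
      Visit Z.
      At Z: go left to W.
        W is a leaf — visit W.
      At Z: no right child.
    At Q: go right to K.
      Visit K.
      At K: go left to A.
        Visit A.
        At A: no left child.
        At A: go right to G.
          G is a leaf — visit G.
      At K: no right child.
Full pre-order sequence: R, D, S, L, Q, Z, W, K, A, G.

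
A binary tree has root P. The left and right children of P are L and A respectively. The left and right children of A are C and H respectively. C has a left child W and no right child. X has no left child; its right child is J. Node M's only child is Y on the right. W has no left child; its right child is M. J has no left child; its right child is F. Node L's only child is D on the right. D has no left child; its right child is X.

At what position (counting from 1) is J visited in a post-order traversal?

2

Post-order visits the left subtree, then the right subtree, then the node.
At P: go left to L.
  At L: no left child.
  At L: go right to D.
    At D: no left child.
    At D: go right to X.
      At X: no left child.
      At X: go right to J.
        At J: no left child.
        At J: go right to F.
          F is a leaf — visit F.
        Visit J.
      Visit X.
    Visit D.
  Visit L.
At P: go right to A.
  At A: go left to C.
    At C: go left to W.
      At W: no left child.
      At W: go right to M.
        At M: no left child.
        At M: go right to Y.
          Y is a leaf — visit Y.
        Visit M.
      Visit W.
    At C: no right child.
    Visit C.
  At A: go right to H.
    H is a leaf — visit H.
  Visit A.
Visit P.
Full post-order sequence: F, J, X, D, L, Y, M, W, C, H, A, P.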